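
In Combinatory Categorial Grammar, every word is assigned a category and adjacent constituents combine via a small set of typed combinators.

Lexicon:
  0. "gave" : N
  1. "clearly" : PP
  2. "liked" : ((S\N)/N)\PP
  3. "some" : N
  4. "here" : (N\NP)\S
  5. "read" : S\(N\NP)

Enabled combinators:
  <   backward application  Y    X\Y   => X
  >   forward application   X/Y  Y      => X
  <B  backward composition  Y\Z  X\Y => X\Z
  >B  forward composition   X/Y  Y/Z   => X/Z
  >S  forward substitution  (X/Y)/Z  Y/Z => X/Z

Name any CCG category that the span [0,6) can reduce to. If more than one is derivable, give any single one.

[0,6] S   <
  [0,1] "gave" : N
  [1,6] S\N   <B
    [1,4] S\N   >
      [1,3] (S\N)/N   <
        [1,2] "clearly" : PP
        [2,3] "liked" : ((S\N)/N)\PP
      [3,4] "some" : N
    [4,6] S\S   <B
      [4,5] "here" : (N\NP)\S
      [5,6] "read" : S\(N\NP)

S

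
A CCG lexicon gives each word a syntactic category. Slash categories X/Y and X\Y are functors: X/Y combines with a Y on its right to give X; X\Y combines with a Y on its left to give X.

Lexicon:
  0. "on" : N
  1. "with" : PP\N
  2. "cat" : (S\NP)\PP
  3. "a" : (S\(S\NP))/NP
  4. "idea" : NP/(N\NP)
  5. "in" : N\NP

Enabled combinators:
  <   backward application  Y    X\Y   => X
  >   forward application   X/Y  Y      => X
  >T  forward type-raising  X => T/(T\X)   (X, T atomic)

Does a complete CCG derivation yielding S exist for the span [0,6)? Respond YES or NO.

[0,6] S   <
  [0,3] S\NP   <
    [0,2] PP   <
      [0,1] "on" : N
      [1,2] "with" : PP\N
    [2,3] "cat" : (S\NP)\PP
  [3,6] S\(S\NP)   >
    [3,4] "a" : (S\(S\NP))/NP
    [4,6] NP   >
      [4,5] "idea" : NP/(N\NP)
      [5,6] "in" : N\NP

YES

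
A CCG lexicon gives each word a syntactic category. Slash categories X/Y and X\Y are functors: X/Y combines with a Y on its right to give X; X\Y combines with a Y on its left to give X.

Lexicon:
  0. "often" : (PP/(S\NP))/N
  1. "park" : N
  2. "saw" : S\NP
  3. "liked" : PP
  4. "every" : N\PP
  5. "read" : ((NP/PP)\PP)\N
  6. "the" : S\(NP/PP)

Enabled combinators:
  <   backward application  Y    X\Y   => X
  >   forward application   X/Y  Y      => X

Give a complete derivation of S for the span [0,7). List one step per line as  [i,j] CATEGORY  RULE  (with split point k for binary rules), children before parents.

[0,7] S   <
  [0,6] NP/PP   <
    [0,3] PP   >
      [0,2] PP/(S\NP)   >
        [0,1] "often" : (PP/(S\NP))/N
        [1,2] "park" : N
      [2,3] "saw" : S\NP
    [3,6] (NP/PP)\PP   <
      [3,5] N   <
        [3,4] "liked" : PP
        [4,5] "every" : N\PP
      [5,6] "read" : ((NP/PP)\PP)\N
  [6,7] "the" : S\(NP/PP)

[0,1] (PP/(S\NP))/N  lex  "often"
[1,2] N  lex  "park"
[0,2] PP/(S\NP)  >  k=1
[2,3] S\NP  lex  "saw"
[0,3] PP  >  k=2
[3,4] PP  lex  "liked"
[4,5] N\PP  lex  "every"
[3,5] N  <  k=4
[5,6] ((NP/PP)\PP)\N  lex  "read"
[3,6] (NP/PP)\PP  <  k=5
[0,6] NP/PP  <  k=3
[6,7] S\(NP/PP)  lex  "the"
[0,7] S  <  k=6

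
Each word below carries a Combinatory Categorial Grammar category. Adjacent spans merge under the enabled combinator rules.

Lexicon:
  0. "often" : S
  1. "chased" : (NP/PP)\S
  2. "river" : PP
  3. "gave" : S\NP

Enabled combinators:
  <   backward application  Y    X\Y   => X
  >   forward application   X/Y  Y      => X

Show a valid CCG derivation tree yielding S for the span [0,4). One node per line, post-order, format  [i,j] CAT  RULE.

[0,1] S  lex  "often"
[1,2] (NP/PP)\S  lex  "chased"
[0,2] NP/PP  <  k=1
[2,3] PP  lex  "river"
[0,3] NP  >  k=2
[3,4] S\NP  lex  "gave"
[0,4] S  <  k=3

[0,4] S   <
  [0,3] NP   >
    [0,2] NP/PP   <
      [0,1] "often" : S
      [1,2] "chased" : (NP/PP)\S
    [2,3] "river" : PP
  [3,4] "gave" : S\NP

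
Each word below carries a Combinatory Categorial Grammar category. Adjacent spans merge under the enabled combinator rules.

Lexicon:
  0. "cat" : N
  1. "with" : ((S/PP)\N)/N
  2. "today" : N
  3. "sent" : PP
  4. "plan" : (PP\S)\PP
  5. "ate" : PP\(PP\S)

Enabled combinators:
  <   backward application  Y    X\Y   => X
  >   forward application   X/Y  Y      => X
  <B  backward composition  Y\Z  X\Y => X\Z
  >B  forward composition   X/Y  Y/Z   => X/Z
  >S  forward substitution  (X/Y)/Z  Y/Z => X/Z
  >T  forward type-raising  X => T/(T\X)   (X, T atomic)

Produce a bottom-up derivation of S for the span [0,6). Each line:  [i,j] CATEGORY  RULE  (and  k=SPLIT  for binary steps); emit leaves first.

[0,1] N  lex  "cat"
[1,2] ((S/PP)\N)/N  lex  "with"
[2,3] N  lex  "today"
[1,3] (S/PP)\N  >  k=2
[0,3] S/PP  <  k=1
[3,4] PP  lex  "sent"
[4,5] (PP\S)\PP  lex  "plan"
[3,5] PP\S  <  k=4
[5,6] PP\(PP\S)  lex  "ate"
[3,6] PP  <  k=5
[0,6] S  >  k=3

[0,6] S   >
  [0,3] S/PP   <
    [0,1] "cat" : N
    [1,3] (S/PP)\N   >
      [1,2] "with" : ((S/PP)\N)/N
      [2,3] "today" : N
  [3,6] PP   <
    [3,5] PP\S   <
      [3,4] "sent" : PP
      [4,5] "plan" : (PP\S)\PP
    [5,6] "ate" : PP\(PP\S)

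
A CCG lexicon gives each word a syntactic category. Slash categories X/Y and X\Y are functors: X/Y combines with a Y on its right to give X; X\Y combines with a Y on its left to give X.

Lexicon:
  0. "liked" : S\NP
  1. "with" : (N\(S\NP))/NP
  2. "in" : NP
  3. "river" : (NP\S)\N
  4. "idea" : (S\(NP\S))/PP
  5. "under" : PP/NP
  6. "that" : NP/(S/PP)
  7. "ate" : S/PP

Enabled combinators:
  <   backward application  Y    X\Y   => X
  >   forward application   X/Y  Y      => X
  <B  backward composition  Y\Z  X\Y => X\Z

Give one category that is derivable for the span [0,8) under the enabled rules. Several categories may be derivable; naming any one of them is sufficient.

S

[0,8] S   <
  [0,4] NP\S   <
    [0,3] N   <
      [0,1] "liked" : S\NP
      [1,3] N\(S\NP)   >
        [1,2] "with" : (N\(S\NP))/NP
        [2,3] "in" : NP
    [3,4] "river" : (NP\S)\N
  [4,8] S\(NP\S)   >
    [4,5] "idea" : (S\(NP\S))/PP
    [5,8] PP   >
      [5,6] "under" : PP/NP
      [6,8] NP   >
        [6,7] "that" : NP/(S/PP)
        [7,8] "ate" : S/PP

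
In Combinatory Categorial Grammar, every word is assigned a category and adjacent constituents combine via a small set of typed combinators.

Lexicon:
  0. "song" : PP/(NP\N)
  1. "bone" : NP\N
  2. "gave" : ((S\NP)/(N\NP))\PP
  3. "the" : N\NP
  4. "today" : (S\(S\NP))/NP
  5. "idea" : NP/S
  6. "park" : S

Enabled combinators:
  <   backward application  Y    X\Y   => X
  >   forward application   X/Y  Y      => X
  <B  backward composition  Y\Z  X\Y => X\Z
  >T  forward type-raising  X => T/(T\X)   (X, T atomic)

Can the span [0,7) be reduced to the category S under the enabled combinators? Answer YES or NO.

YES

[0,7] S   <
  [0,4] S\NP   >
    [0,3] (S\NP)/(N\NP)   <
      [0,2] PP   >
        [0,1] "song" : PP/(NP\N)
        [1,2] "bone" : NP\N
      [2,3] "gave" : ((S\NP)/(N\NP))\PP
    [3,4] "the" : N\NP
  [4,7] S\(S\NP)   >
    [4,5] "today" : (S\(S\NP))/NP
    [5,7] NP   >
      [5,6] "idea" : NP/S
      [6,7] "park" : S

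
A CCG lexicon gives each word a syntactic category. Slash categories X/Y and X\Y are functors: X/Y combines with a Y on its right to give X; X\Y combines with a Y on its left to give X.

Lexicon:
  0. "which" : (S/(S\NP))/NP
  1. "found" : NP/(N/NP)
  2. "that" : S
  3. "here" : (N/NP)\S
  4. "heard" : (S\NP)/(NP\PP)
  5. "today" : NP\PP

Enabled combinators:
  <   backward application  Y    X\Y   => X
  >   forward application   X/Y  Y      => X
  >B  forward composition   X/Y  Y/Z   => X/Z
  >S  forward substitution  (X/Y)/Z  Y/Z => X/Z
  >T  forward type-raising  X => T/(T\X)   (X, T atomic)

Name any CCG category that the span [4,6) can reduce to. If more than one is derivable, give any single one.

[0,6] S   >
  [0,4] S/(S\NP)   >
    [0,1] "which" : (S/(S\NP))/NP
    [1,4] NP   >
      [1,2] "found" : NP/(N/NP)
      [2,4] N/NP   <
        [2,3] "that" : S
        [3,4] "here" : (N/NP)\S
  [4,6] S\NP   >
    [4,5] "heard" : (S\NP)/(NP\PP)
    [5,6] "today" : NP\PP

S\NP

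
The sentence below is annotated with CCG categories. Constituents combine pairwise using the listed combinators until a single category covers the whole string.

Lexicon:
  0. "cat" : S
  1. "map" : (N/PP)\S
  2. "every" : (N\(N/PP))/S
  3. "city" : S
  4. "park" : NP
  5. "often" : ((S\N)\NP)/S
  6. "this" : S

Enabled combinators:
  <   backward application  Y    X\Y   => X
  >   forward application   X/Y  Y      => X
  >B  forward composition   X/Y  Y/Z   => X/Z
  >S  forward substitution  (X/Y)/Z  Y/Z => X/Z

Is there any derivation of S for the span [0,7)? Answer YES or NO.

YES

[0,7] S   <
  [0,4] N   <
    [0,2] N/PP   <
      [0,1] "cat" : S
      [1,2] "map" : (N/PP)\S
    [2,4] N\(N/PP)   >
      [2,3] "every" : (N\(N/PP))/S
      [3,4] "city" : S
  [4,7] S\N   <
    [4,5] "park" : NP
    [5,7] (S\N)\NP   >
      [5,6] "often" : ((S\N)\NP)/S
      [6,7] "this" : S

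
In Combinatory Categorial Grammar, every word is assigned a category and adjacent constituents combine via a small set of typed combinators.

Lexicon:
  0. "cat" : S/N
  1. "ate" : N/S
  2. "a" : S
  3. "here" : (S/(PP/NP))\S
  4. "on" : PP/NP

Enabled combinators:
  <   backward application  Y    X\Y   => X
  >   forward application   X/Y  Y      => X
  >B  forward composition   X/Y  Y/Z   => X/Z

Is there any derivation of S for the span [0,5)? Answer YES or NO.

YES

[0,5] S   >
  [0,4] S/(PP/NP)   <
    [0,3] S   >
      [0,1] "cat" : S/N
      [1,3] N   >
        [1,2] "ate" : N/S
        [2,3] "a" : S
    [3,4] "here" : (S/(PP/NP))\S
  [4,5] "on" : PP/NP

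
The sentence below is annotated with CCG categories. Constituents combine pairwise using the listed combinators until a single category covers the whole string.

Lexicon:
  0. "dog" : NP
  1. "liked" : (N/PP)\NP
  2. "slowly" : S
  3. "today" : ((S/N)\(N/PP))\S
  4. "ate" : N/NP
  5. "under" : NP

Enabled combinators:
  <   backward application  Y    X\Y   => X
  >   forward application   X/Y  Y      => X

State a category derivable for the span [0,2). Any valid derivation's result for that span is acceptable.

[0,6] S   >
  [0,4] S/N   <
    [0,2] N/PP   <
      [0,1] "dog" : NP
      [1,2] "liked" : (N/PP)\NP
    [2,4] (S/N)\(N/PP)   <
      [2,3] "slowly" : S
      [3,4] "today" : ((S/N)\(N/PP))\S
  [4,6] N   >
    [4,5] "ate" : N/NP
    [5,6] "under" : NP

N/PP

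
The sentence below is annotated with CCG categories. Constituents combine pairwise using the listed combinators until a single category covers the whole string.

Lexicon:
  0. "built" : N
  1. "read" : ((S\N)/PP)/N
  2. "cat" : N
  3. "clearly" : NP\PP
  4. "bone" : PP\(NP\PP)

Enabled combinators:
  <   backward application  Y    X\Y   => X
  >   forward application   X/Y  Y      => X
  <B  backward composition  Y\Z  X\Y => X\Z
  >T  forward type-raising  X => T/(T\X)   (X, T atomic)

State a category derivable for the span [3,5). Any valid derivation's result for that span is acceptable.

PP

[0,5] S   <
  [0,1] "built" : N
  [1,5] S\N   >
    [1,3] (S\N)/PP   >
      [1,2] "read" : ((S\N)/PP)/N
      [2,3] "cat" : N
    [3,5] PP   <
      [3,4] "clearly" : NP\PP
      [4,5] "bone" : PP\(NP\PP)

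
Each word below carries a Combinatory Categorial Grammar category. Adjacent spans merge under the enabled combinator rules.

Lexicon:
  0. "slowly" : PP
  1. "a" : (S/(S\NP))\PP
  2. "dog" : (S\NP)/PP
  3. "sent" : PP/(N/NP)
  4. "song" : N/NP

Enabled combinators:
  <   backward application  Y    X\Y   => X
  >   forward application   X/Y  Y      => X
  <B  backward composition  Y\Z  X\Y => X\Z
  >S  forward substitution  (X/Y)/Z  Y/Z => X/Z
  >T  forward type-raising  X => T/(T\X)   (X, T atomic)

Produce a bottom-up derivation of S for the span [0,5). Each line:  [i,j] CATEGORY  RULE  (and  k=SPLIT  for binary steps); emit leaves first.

[0,5] S   >
  [0,2] S/(S\NP)   <
    [0,1] "slowly" : PP
    [1,2] "a" : (S/(S\NP))\PP
  [2,5] S\NP   >
    [2,3] "dog" : (S\NP)/PP
    [3,5] PP   >
      [3,4] "sent" : PP/(N/NP)
      [4,5] "song" : N/NP

[0,1] PP  lex  "slowly"
[1,2] (S/(S\NP))\PP  lex  "a"
[0,2] S/(S\NP)  <  k=1
[2,3] (S\NP)/PP  lex  "dog"
[3,4] PP/(N/NP)  lex  "sent"
[4,5] N/NP  lex  "song"
[3,5] PP  >  k=4
[2,5] S\NP  >  k=3
[0,5] S  >  k=2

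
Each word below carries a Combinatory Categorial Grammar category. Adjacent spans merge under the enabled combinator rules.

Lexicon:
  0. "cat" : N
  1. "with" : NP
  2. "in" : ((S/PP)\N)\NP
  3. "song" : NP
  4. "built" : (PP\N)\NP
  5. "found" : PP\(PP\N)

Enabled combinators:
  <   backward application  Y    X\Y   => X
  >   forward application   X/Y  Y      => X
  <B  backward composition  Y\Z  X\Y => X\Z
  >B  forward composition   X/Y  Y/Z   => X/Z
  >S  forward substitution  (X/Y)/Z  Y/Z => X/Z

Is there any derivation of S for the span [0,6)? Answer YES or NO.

YES

[0,6] S   >
  [0,3] S/PP   <
    [0,1] "cat" : N
    [1,3] (S/PP)\N   <
      [1,2] "with" : NP
      [2,3] "in" : ((S/PP)\N)\NP
  [3,6] PP   <
    [3,5] PP\N   <
      [3,4] "song" : NP
      [4,5] "built" : (PP\N)\NP
    [5,6] "found" : PP\(PP\N)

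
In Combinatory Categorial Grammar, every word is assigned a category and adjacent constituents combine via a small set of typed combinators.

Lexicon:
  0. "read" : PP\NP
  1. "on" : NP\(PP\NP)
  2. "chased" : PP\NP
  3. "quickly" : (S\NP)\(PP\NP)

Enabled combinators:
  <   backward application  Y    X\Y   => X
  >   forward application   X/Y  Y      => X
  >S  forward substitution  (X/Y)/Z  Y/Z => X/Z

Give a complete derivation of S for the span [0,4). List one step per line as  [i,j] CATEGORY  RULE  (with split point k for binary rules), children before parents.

[0,1] PP\NP  lex  "read"
[1,2] NP\(PP\NP)  lex  "on"
[0,2] NP  <  k=1
[2,3] PP\NP  lex  "chased"
[3,4] (S\NP)\(PP\NP)  lex  "quickly"
[2,4] S\NP  <  k=3
[0,4] S  <  k=2

[0,4] S   <
  [0,2] NP   <
    [0,1] "read" : PP\NP
    [1,2] "on" : NP\(PP\NP)
  [2,4] S\NP   <
    [2,3] "chased" : PP\NP
    [3,4] "quickly" : (S\NP)\(PP\NP)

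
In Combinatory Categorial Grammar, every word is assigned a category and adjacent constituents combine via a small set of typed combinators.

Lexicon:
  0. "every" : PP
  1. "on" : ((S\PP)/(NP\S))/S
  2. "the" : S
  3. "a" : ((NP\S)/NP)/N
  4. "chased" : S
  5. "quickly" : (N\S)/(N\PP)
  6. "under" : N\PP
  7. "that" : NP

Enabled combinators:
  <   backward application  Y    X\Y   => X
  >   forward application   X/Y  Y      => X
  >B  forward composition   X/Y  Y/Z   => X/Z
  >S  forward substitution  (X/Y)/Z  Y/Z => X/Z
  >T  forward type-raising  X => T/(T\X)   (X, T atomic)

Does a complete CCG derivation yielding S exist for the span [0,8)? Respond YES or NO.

[0,8] S   <
  [0,1] "every" : PP
  [1,8] S\PP   >
    [1,3] (S\PP)/(NP\S)   >
      [1,2] "on" : ((S\PP)/(NP\S))/S
      [2,3] "the" : S
    [3,8] NP\S   >
      [3,7] (NP\S)/NP   >
        [3,4] "a" : ((NP\S)/NP)/N
        [4,7] N   <
          [4,5] "chased" : S
          [5,7] N\S   >
            [5,6] "quickly" : (N\S)/(N\PP)
            [6,7] "under" : N\PP
      [7,8] "that" : NP

YES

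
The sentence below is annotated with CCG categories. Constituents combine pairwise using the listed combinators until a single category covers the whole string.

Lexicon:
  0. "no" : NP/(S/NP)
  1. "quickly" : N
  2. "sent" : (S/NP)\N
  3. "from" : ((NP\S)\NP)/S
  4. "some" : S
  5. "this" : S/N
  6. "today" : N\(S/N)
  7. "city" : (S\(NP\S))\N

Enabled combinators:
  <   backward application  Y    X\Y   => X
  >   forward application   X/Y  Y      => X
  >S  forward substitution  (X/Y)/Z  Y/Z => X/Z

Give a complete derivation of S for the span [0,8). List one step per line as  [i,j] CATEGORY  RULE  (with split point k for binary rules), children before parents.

[0,1] NP/(S/NP)  lex  "no"
[1,2] N  lex  "quickly"
[2,3] (S/NP)\N  lex  "sent"
[1,3] S/NP  <  k=2
[0,3] NP  >  k=1
[3,4] ((NP\S)\NP)/S  lex  "from"
[4,5] S  lex  "some"
[3,5] (NP\S)\NP  >  k=4
[0,5] NP\S  <  k=3
[5,6] S/N  lex  "this"
[6,7] N\(S/N)  lex  "today"
[5,7] N  <  k=6
[7,8] (S\(NP\S))\N  lex  "city"
[5,8] S\(NP\S)  <  k=7
[0,8] S  <  k=5

[0,8] S   <
  [0,5] NP\S   <
    [0,3] NP   >
      [0,1] "no" : NP/(S/NP)
      [1,3] S/NP   <
        [1,2] "quickly" : N
        [2,3] "sent" : (S/NP)\N
    [3,5] (NP\S)\NP   >
      [3,4] "from" : ((NP\S)\NP)/S
      [4,5] "some" : S
  [5,8] S\(NP\S)   <
    [5,7] N   <
      [5,6] "this" : S/N
      [6,7] "today" : N\(S/N)
    [7,8] "city" : (S\(NP\S))\N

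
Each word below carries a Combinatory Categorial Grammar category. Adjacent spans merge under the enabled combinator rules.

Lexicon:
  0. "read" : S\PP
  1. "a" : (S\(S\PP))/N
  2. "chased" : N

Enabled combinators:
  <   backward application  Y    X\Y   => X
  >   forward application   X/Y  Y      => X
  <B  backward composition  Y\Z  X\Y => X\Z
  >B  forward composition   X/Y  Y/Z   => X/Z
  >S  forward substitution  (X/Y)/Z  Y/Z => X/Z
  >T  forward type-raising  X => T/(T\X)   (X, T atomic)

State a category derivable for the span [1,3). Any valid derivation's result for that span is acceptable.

S\(S\PP)

[0,3] S   <
  [0,1] "read" : S\PP
  [1,3] S\(S\PP)   >
    [1,2] "a" : (S\(S\PP))/N
    [2,3] "chased" : N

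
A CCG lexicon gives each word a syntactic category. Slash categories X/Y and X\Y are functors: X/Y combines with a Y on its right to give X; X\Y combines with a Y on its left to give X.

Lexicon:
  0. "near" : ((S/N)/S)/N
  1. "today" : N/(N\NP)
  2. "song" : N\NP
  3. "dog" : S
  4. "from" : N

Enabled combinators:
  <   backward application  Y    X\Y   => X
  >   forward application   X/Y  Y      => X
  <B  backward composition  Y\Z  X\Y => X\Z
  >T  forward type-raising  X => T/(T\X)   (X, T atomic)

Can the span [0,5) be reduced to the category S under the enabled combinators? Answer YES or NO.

YES

[0,5] S   >
  [0,4] S/N   >
    [0,3] (S/N)/S   >
      [0,1] "near" : ((S/N)/S)/N
      [1,3] N   >
        [1,2] "today" : N/(N\NP)
        [2,3] "song" : N\NP
    [3,4] "dog" : S
  [4,5] "from" : N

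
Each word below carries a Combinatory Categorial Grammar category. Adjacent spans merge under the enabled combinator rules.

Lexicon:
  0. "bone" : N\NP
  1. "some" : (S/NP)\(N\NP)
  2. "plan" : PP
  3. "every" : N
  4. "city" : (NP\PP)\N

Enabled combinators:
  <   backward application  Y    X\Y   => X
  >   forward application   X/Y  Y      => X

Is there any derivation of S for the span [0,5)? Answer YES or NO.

[0,5] S   >
  [0,2] S/NP   <
    [0,1] "bone" : N\NP
    [1,2] "some" : (S/NP)\(N\NP)
  [2,5] NP   <
    [2,3] "plan" : PP
    [3,5] NP\PP   <
      [3,4] "every" : N
      [4,5] "city" : (NP\PP)\N

YES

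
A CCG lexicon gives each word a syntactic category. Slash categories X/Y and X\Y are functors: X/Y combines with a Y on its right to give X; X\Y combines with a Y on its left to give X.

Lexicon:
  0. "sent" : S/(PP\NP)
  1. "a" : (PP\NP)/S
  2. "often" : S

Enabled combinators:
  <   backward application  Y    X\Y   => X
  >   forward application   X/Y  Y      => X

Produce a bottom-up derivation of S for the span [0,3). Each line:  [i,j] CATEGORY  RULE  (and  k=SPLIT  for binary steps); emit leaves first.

[0,1] S/(PP\NP)  lex  "sent"
[1,2] (PP\NP)/S  lex  "a"
[2,3] S  lex  "often"
[1,3] PP\NP  >  k=2
[0,3] S  >  k=1

[0,3] S   >
  [0,1] "sent" : S/(PP\NP)
  [1,3] PP\NP   >
    [1,2] "a" : (PP\NP)/S
    [2,3] "often" : S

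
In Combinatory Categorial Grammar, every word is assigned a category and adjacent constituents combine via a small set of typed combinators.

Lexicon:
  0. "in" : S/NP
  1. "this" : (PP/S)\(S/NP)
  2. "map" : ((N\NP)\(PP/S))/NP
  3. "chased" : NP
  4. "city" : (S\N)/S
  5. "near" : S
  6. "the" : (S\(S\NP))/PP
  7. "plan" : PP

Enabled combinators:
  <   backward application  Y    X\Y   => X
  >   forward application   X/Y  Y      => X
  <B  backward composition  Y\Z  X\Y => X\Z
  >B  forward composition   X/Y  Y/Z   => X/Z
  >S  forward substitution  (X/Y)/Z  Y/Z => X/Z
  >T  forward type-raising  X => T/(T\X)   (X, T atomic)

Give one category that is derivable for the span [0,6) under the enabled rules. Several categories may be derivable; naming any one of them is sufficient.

S\NP

[0,8] S   <
  [0,6] S\NP   <B
    [0,4] N\NP   <
      [0,2] PP/S   <
        [0,1] "in" : S/NP
        [1,2] "this" : (PP/S)\(S/NP)
      [2,4] (N\NP)\(PP/S)   >
        [2,3] "map" : ((N\NP)\(PP/S))/NP
        [3,4] "chased" : NP
    [4,6] S\N   >
      [4,5] "city" : (S\N)/S
      [5,6] "near" : S
  [6,8] S\(S\NP)   >
    [6,7] "the" : (S\(S\NP))/PP
    [7,8] "plan" : PP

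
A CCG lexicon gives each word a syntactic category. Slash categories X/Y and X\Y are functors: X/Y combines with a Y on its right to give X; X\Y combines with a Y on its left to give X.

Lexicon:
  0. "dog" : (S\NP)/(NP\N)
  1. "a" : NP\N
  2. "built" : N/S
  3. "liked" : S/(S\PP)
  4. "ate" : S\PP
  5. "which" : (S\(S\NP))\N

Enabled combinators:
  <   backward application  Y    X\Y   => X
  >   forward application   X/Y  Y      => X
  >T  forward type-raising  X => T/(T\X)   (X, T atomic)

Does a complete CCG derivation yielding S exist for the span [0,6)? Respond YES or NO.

YES

[0,6] S   <
  [0,2] S\NP   >
    [0,1] "dog" : (S\NP)/(NP\N)
    [1,2] "a" : NP\N
  [2,6] S\(S\NP)   <
    [2,5] N   >
      [2,3] "built" : N/S
      [3,5] S   >
        [3,4] "liked" : S/(S\PP)
        [4,5] "ate" : S\PP
    [5,6] "which" : (S\(S\NP))\N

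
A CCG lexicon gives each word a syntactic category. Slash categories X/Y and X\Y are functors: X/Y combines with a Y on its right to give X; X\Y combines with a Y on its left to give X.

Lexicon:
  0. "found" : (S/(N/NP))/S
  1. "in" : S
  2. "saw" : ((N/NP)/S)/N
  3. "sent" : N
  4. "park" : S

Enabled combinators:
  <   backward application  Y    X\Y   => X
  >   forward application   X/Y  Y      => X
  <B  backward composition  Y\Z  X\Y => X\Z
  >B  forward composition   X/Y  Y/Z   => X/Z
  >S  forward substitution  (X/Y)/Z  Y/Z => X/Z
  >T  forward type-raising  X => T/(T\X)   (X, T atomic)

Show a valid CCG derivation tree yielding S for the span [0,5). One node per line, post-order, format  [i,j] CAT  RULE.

[0,5] S   >
  [0,2] S/(N/NP)   >
    [0,1] "found" : (S/(N/NP))/S
    [1,2] "in" : S
  [2,5] N/NP   >
    [2,4] (N/NP)/S   >
      [2,3] "saw" : ((N/NP)/S)/N
      [3,4] "sent" : N
    [4,5] "park" : S

[0,1] (S/(N/NP))/S  lex  "found"
[1,2] S  lex  "in"
[0,2] S/(N/NP)  >  k=1
[2,3] ((N/NP)/S)/N  lex  "saw"
[3,4] N  lex  "sent"
[2,4] (N/NP)/S  >  k=3
[4,5] S  lex  "park"
[2,5] N/NP  >  k=4
[0,5] S  >  k=2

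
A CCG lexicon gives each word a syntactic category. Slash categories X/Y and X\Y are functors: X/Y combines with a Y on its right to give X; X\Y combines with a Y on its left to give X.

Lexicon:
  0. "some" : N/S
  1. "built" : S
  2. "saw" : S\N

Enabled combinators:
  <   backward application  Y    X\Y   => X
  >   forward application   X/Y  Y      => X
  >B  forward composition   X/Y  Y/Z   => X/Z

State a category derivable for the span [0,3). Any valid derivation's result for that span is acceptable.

S

[0,3] S   <
  [0,2] N   >
    [0,1] "some" : N/S
    [1,2] "built" : S
  [2,3] "saw" : S\N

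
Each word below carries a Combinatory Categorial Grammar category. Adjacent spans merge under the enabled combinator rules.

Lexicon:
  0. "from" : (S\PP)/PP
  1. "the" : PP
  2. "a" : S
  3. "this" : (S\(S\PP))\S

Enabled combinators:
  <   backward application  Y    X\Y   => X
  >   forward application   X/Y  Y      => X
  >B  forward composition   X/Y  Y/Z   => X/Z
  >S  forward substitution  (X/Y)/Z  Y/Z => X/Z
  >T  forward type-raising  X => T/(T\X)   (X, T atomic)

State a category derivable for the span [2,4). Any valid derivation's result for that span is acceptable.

S\(S\PP)

[0,4] S   <
  [0,2] S\PP   >
    [0,1] "from" : (S\PP)/PP
    [1,2] "the" : PP
  [2,4] S\(S\PP)   <
    [2,3] "a" : S
    [3,4] "this" : (S\(S\PP))\S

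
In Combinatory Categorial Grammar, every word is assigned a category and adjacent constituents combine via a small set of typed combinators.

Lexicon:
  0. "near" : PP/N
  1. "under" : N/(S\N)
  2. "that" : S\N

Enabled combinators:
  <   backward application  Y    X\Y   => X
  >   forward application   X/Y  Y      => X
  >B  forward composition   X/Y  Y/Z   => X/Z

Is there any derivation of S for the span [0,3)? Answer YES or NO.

PP/N N/(S\N) S\N
CKY chart[0,3] = {PP}; S ∉ chart

NO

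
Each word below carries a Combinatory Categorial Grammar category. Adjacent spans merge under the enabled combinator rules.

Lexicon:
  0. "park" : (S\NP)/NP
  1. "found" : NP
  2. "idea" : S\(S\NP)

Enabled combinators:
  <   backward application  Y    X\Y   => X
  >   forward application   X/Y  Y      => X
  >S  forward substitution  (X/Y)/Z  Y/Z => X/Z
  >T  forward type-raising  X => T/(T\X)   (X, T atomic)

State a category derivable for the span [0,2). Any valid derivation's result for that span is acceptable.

[0,3] S   <
  [0,2] S\NP   >
    [0,1] "park" : (S\NP)/NP
    [1,2] "found" : NP
  [2,3] "idea" : S\(S\NP)

S\NP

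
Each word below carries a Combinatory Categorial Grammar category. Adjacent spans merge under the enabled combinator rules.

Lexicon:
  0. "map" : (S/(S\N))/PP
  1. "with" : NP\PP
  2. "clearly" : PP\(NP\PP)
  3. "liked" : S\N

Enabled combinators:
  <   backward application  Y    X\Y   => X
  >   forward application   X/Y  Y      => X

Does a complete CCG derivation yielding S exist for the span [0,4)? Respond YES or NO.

YES

[0,4] S   >
  [0,3] S/(S\N)   >
    [0,1] "map" : (S/(S\N))/PP
    [1,3] PP   <
      [1,2] "with" : NP\PP
      [2,3] "clearly" : PP\(NP\PP)
  [3,4] "liked" : S\N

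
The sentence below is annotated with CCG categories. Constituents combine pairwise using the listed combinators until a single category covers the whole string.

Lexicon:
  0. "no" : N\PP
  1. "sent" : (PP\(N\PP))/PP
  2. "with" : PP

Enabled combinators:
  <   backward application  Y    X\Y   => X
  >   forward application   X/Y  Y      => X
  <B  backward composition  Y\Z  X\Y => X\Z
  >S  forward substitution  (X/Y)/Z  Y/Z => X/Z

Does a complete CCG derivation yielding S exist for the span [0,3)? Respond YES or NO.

N\PP (PP\(N\PP))/PP PP
CKY chart[0,3] = {PP}; S ∉ chart

NO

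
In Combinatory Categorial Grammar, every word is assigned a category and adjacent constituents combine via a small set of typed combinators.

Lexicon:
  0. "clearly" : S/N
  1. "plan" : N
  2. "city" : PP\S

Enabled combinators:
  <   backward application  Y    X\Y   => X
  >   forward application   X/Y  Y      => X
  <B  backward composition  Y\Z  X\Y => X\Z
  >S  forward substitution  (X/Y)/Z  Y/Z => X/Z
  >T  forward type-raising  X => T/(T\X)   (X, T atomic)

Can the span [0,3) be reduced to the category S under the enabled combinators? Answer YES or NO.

S/N N PP\S
CKY chart[0,3] = {N/(N\PP), NP/(NP\PP), PP, PP/(PP\PP), S/(S\PP)}; S ∉ chart

NO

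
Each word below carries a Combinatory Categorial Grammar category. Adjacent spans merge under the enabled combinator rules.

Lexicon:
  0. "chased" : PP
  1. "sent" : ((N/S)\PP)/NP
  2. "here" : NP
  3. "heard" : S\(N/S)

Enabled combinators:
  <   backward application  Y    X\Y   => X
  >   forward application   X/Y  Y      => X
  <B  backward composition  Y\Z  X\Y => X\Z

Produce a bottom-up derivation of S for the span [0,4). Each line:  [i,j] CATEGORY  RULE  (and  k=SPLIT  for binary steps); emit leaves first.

[0,4] S   <
  [0,1] "chased" : PP
  [1,4] S\PP   <B
    [1,3] (N/S)\PP   >
      [1,2] "sent" : ((N/S)\PP)/NP
      [2,3] "here" : NP
    [3,4] "heard" : S\(N/S)

[0,1] PP  lex  "chased"
[1,2] ((N/S)\PP)/NP  lex  "sent"
[2,3] NP  lex  "here"
[1,3] (N/S)\PP  >  k=2
[3,4] S\(N/S)  lex  "heard"
[1,4] S\PP  <B  k=3
[0,4] S  <  k=1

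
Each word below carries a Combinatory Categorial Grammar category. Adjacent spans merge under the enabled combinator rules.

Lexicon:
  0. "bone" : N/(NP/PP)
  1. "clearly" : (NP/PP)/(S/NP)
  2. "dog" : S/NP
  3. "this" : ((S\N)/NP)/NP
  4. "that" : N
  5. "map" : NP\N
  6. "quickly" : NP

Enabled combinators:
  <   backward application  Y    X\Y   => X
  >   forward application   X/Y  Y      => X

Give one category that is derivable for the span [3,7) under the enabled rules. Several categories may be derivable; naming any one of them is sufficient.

S\N

[0,7] S   <
  [0,3] N   >
    [0,1] "bone" : N/(NP/PP)
    [1,3] NP/PP   >
      [1,2] "clearly" : (NP/PP)/(S/NP)
      [2,3] "dog" : S/NP
  [3,7] S\N   >
    [3,6] (S\N)/NP   >
      [3,4] "this" : ((S\N)/NP)/NP
      [4,6] NP   <
        [4,5] "that" : N
        [5,6] "map" : NP\N
    [6,7] "quickly" : NP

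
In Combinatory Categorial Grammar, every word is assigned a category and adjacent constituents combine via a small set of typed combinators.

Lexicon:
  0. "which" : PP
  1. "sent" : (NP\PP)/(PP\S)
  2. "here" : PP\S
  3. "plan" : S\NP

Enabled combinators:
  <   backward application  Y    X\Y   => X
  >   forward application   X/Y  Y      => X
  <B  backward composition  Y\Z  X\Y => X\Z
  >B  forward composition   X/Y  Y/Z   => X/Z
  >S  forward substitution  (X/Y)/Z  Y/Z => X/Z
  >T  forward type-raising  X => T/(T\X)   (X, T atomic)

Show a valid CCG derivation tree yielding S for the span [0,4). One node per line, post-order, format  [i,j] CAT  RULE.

[0,1] PP  lex  "which"
[1,2] (NP\PP)/(PP\S)  lex  "sent"
[2,3] PP\S  lex  "here"
[1,3] NP\PP  >  k=2
[3,4] S\NP  lex  "plan"
[1,4] S\PP  <B  k=3
[0,4] S  <  k=1

[0,4] S   <
  [0,1] "which" : PP
  [1,4] S\PP   <B
    [1,3] NP\PP   >
      [1,2] "sent" : (NP\PP)/(PP\S)
      [2,3] "here" : PP\S
    [3,4] "plan" : S\NP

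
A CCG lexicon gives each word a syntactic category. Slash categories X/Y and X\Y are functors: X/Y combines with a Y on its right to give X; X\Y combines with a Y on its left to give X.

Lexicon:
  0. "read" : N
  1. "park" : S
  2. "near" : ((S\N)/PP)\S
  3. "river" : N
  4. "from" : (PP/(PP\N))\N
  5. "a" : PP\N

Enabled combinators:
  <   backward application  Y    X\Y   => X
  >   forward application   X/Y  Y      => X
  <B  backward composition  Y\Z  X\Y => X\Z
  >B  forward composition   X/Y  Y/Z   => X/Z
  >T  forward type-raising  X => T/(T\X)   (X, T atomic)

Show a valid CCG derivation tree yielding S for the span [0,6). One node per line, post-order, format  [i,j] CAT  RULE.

[0,1] N  lex  "read"
[1,2] S  lex  "park"
[2,3] ((S\N)/PP)\S  lex  "near"
[1,3] (S\N)/PP  <  k=2
[3,4] N  lex  "river"
[4,5] (PP/(PP\N))\N  lex  "from"
[3,5] PP/(PP\N)  <  k=4
[5,6] PP\N  lex  "a"
[3,6] PP  >  k=5
[1,6] S\N  >  k=3
[0,6] S  <  k=1

[0,6] S   <
  [0,1] "read" : N
  [1,6] S\N   >
    [1,3] (S\N)/PP   <
      [1,2] "park" : S
      [2,3] "near" : ((S\N)/PP)\S
    [3,6] PP   >
      [3,5] PP/(PP\N)   <
        [3,4] "river" : N
        [4,5] "from" : (PP/(PP\N))\N
      [5,6] "a" : PP\N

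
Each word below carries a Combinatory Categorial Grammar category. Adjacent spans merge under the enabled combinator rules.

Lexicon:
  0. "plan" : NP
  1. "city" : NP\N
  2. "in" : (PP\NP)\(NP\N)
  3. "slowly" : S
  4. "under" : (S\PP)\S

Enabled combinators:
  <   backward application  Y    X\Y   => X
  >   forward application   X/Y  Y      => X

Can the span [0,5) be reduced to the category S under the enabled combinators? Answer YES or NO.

YES

[0,5] S   <
  [0,3] PP   <
    [0,1] "plan" : NP
    [1,3] PP\NP   <
      [1,2] "city" : NP\N
      [2,3] "in" : (PP\NP)\(NP\N)
  [3,5] S\PP   <
    [3,4] "slowly" : S
    [4,5] "under" : (S\PP)\S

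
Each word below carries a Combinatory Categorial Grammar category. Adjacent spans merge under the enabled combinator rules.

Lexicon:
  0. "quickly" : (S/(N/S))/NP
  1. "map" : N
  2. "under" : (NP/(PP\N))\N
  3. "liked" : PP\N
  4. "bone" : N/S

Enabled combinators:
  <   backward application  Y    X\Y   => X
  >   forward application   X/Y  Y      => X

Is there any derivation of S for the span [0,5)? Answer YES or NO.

YES

[0,5] S   >
  [0,4] S/(N/S)   >
    [0,1] "quickly" : (S/(N/S))/NP
    [1,4] NP   >
      [1,3] NP/(PP\N)   <
        [1,2] "map" : N
        [2,3] "under" : (NP/(PP\N))\N
      [3,4] "liked" : PP\N
  [4,5] "bone" : N/S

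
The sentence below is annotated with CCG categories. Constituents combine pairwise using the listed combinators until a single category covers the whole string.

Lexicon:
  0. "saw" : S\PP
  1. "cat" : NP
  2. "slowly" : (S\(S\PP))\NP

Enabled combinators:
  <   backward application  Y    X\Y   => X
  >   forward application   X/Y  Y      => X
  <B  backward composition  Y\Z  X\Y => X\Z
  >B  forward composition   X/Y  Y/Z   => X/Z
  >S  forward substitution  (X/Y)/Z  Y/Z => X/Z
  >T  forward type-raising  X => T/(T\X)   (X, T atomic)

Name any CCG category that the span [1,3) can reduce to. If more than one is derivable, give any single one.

S\(S\PP)

[0,3] S   <
  [0,1] "saw" : S\PP
  [1,3] S\(S\PP)   <
    [1,2] "cat" : NP
    [2,3] "slowly" : (S\(S\PP))\NP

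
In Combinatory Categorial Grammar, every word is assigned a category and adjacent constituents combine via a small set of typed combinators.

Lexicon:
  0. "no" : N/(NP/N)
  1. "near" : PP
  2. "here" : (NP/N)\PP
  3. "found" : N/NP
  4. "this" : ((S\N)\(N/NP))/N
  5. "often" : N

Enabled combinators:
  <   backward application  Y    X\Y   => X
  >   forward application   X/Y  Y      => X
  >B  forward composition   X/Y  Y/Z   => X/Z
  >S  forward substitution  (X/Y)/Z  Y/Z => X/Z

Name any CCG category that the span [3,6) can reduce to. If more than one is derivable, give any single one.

[0,6] S   <
  [0,3] N   >
    [0,1] "no" : N/(NP/N)
    [1,3] NP/N   <
      [1,2] "near" : PP
      [2,3] "here" : (NP/N)\PP
  [3,6] S\N   <
    [3,4] "found" : N/NP
    [4,6] (S\N)\(N/NP)   >
      [4,5] "this" : ((S\N)\(N/NP))/N
      [5,6] "often" : N

S\N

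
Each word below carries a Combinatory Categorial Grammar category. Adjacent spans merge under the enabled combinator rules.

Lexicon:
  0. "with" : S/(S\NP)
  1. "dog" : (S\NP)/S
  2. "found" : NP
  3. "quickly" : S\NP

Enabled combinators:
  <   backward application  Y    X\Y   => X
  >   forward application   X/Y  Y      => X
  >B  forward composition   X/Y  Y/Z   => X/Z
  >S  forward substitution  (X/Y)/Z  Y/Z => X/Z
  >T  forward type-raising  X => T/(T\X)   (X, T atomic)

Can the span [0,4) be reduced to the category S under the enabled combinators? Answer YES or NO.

YES

[0,4] S   >
  [0,1] "with" : S/(S\NP)
  [1,4] S\NP   >
    [1,2] "dog" : (S\NP)/S
    [2,4] S   <
      [2,3] "found" : NP
      [3,4] "quickly" : S\NP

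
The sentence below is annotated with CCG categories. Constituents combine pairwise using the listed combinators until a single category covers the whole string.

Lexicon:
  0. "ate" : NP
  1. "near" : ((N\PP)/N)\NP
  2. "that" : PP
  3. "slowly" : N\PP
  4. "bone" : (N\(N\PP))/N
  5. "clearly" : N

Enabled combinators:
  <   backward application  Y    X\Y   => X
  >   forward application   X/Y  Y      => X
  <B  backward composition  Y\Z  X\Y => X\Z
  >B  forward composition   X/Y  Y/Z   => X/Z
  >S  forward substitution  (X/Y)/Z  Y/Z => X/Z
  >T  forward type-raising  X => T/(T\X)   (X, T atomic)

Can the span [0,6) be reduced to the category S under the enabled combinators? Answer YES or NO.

NP ((N\PP)/N)\NP PP N\PP (N\(N\PP))/N N
CKY chart[0,6] = {N, N/(N\N), NP/(NP\N), PP/(PP\N), S/(S\N)}; S ∉ chart

NO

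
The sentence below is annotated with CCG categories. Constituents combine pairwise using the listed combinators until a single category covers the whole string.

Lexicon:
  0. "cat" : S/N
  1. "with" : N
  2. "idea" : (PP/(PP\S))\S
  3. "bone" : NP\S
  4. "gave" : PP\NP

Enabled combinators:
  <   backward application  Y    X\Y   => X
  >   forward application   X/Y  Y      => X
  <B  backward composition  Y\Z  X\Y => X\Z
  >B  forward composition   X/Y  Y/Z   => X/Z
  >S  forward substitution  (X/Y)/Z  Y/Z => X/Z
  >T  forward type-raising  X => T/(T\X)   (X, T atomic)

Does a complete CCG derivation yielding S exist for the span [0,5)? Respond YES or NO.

S/N N (PP/(PP\S))\S NP\S PP\NP
CKY chart[0,5] = {N/(N\PP), NP/(NP\PP), PP, PP/(PP\PP), S/(S\PP)}; S ∉ chart

NO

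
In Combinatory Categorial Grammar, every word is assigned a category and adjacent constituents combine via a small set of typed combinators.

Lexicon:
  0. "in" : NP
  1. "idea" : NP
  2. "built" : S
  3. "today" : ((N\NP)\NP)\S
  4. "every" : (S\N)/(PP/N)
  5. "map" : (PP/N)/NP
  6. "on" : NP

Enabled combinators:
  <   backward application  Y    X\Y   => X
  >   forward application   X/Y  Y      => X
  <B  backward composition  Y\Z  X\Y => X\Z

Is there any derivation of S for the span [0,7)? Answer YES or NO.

[0,7] S   <
  [0,4] N   <
    [0,1] "in" : NP
    [1,4] N\NP   <
      [1,2] "idea" : NP
      [2,4] (N\NP)\NP   <
        [2,3] "built" : S
        [3,4] "today" : ((N\NP)\NP)\S
  [4,7] S\N   >
    [4,5] "every" : (S\N)/(PP/N)
    [5,7] PP/N   >
      [5,6] "map" : (PP/N)/NP
      [6,7] "on" : NP

YES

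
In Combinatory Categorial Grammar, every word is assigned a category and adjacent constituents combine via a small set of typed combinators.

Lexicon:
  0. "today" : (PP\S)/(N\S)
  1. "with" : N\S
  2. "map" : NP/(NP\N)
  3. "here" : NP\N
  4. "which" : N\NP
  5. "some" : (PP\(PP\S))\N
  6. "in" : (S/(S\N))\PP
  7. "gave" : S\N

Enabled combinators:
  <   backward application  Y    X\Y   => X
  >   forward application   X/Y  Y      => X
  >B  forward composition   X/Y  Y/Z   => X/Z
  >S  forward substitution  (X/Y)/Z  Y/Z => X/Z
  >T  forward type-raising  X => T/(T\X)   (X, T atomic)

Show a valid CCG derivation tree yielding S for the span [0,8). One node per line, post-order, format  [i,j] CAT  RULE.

[0,8] S   >
  [0,7] S/(S\N)   <
    [0,6] PP   <
      [0,2] PP\S   >
        [0,1] "today" : (PP\S)/(N\S)
        [1,2] "with" : N\S
      [2,6] PP\(PP\S)   <
        [2,5] N   <
          [2,4] NP   >
            [2,3] "map" : NP/(NP\N)
            [3,4] "here" : NP\N
          [4,5] "which" : N\NP
        [5,6] "some" : (PP\(PP\S))\N
    [6,7] "in" : (S/(S\N))\PP
  [7,8] "gave" : S\N

[0,1] (PP\S)/(N\S)  lex  "today"
[1,2] N\S  lex  "with"
[0,2] PP\S  >  k=1
[2,3] NP/(NP\N)  lex  "map"
[3,4] NP\N  lex  "here"
[2,4] NP  >  k=3
[4,5] N\NP  lex  "which"
[2,5] N  <  k=4
[5,6] (PP\(PP\S))\N  lex  "some"
[2,6] PP\(PP\S)  <  k=5
[0,6] PP  <  k=2
[6,7] (S/(S\N))\PP  lex  "in"
[0,7] S/(S\N)  <  k=6
[7,8] S\N  lex  "gave"
[0,8] S  >  k=7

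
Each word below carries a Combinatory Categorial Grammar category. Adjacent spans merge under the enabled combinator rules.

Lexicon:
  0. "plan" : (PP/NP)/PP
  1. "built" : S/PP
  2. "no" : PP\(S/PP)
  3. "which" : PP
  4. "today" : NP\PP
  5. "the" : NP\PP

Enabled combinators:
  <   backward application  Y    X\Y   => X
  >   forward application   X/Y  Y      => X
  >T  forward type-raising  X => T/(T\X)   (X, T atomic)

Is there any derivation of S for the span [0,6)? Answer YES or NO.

NO

(PP/NP)/PP S/PP PP\(S/PP) PP NP\PP NP\PP
CKY chart[0,6] = {N/(N\NP), NP, NP/(NP\NP), PP/(PP\NP), S/(S\NP)}; S ∉ chart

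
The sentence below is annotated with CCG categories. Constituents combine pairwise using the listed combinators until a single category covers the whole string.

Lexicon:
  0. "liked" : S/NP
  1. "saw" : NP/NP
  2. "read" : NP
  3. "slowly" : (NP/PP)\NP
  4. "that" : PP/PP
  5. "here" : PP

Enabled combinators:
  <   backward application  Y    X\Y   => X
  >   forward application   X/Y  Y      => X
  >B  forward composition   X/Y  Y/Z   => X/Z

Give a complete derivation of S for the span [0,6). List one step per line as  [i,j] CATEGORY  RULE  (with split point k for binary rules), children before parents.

[0,6] S   >
  [0,5] S/PP   >B
    [0,4] S/PP   >B
      [0,2] S/NP   >B
        [0,1] "liked" : S/NP
        [1,2] "saw" : NP/NP
      [2,4] NP/PP   <
        [2,3] "read" : NP
        [3,4] "slowly" : (NP/PP)\NP
    [4,5] "that" : PP/PP
  [5,6] "here" : PP

[0,1] S/NP  lex  "liked"
[1,2] NP/NP  lex  "saw"
[0,2] S/NP  >B  k=1
[2,3] NP  lex  "read"
[3,4] (NP/PP)\NP  lex  "slowly"
[2,4] NP/PP  <  k=3
[0,4] S/PP  >B  k=2
[4,5] PP/PP  lex  "that"
[0,5] S/PP  >B  k=4
[5,6] PP  lex  "here"
[0,6] S  >  k=5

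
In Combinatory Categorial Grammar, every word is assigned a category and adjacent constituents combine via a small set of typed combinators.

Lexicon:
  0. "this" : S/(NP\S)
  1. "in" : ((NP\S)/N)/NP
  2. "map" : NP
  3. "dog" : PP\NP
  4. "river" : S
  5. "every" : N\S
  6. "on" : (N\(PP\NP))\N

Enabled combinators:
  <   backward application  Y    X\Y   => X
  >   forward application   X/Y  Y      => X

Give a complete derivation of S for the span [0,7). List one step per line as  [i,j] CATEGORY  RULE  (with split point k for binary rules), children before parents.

[0,1] S/(NP\S)  lex  "this"
[1,2] ((NP\S)/N)/NP  lex  "in"
[2,3] NP  lex  "map"
[1,3] (NP\S)/N  >  k=2
[3,4] PP\NP  lex  "dog"
[4,5] S  lex  "river"
[5,6] N\S  lex  "every"
[4,6] N  <  k=5
[6,7] (N\(PP\NP))\N  lex  "on"
[4,7] N\(PP\NP)  <  k=6
[3,7] N  <  k=4
[1,7] NP\S  >  k=3
[0,7] S  >  k=1

[0,7] S   >
  [0,1] "this" : S/(NP\S)
  [1,7] NP\S   >
    [1,3] (NP\S)/N   >
      [1,2] "in" : ((NP\S)/N)/NP
      [2,3] "map" : NP
    [3,7] N   <
      [3,4] "dog" : PP\NP
      [4,7] N\(PP\NP)   <
        [4,6] N   <
          [4,5] "river" : S
          [5,6] "every" : N\S
        [6,7] "on" : (N\(PP\NP))\N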